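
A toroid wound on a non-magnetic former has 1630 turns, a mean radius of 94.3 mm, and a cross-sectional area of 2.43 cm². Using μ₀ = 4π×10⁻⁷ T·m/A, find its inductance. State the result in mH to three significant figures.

For a thin toroid, L = μ₀N²A/(2πR).
L = (4π×10⁻⁷)(1630)²(2.430×10^-4) / (2π×9.430×10^-2 m) = 1.369×10^-3 H.

L ≈ 1.37 mH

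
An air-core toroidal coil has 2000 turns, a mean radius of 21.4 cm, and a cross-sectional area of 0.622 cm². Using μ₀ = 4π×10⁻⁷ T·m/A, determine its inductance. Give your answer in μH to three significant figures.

L ≈ 233 μH

For a thin toroid, L = μ₀N²A/(2πR).
L = (4π×10⁻⁷)(2000)²(6.220×10^-5) / (2π×0.214 m) = 2.325×10^-4 H.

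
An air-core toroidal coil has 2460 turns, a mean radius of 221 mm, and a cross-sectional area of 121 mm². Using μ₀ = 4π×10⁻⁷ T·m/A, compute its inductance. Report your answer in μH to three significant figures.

For a thin toroid, L = μ₀N²A/(2πR).
L = (4π×10⁻⁷)(2460)²(1.210×10^-4) / (2π×0.221 m) = 6.627×10^-4 H.

L ≈ 663 μH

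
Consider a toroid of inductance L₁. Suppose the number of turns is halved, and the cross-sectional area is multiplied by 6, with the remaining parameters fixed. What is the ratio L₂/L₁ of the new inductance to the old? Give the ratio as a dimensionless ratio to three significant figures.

L₂/L₁ = 1.50

For a toroid, L ∝ μᵣN²A/R.
L₂/L₁ = (0.5)^2 × (6) = 1.50.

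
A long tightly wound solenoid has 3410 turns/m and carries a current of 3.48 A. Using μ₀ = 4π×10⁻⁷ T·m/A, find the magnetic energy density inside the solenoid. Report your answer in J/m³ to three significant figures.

u ≈ 88.5 J/m³

B = μ₀nI = (4π×10⁻⁷)(3.410×10^3)(3.48) = 1.491×10^-2 T.
u = B²/(2μ₀) = (1.491×10^-2)²/(2×4π×10⁻⁷) = 88.48 J/m³.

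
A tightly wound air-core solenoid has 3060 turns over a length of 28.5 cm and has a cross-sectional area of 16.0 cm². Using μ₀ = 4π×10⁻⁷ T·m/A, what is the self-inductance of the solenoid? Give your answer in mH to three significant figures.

A = 16.0 cm² = 1.600×10^-3 m².
For a long solenoid, L = μ₀N²A/ℓ.
L = (4π×10⁻⁷)(3060)²(1.600×10^-3)/(0.285 m) = 6.606×10^-2 H.

L ≈ 66.1 mH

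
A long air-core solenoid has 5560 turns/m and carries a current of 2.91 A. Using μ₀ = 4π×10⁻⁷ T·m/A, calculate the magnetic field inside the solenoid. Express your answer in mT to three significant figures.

Inside a long solenoid, B = μ₀nI.
B = (4π×10⁻⁷)(5.560×10^3 m⁻¹)(2.91 A) = 2.033×10^-2 T.

B ≈ 20.3 mT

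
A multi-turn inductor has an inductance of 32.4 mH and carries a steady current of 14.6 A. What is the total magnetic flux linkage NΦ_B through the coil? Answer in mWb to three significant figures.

NΦ_B ≈ 473 mWb

From L = NΦ_B/I, the flux linkage is NΦ_B = LI.
NΦ_B = (3.240×10^-2 H)(14.6 A) = 0.473 Wb.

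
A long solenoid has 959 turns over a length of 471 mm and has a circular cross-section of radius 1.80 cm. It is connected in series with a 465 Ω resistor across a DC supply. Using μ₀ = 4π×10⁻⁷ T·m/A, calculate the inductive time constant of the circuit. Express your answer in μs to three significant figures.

A = πr² = π(1.800×10^-2 m)² = 1.018×10^-3 m².
L = μ₀N²A/ℓ = (4π×10⁻⁷)(959)²(1.018×10^-3)/(0.471) = 2.498×10^-3 H.
τ = L/R = (2.498×10^-3)/(465) = 5.371×10^-6 s.

τ ≈ 5.37 μs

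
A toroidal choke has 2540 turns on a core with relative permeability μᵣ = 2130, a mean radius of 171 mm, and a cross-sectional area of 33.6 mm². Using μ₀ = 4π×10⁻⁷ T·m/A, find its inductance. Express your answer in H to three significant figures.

L ≈ 0.540 H

For a thin toroid, L = μ₀μᵣN²A/(2πR).
L = (4π×10⁻⁷)(2130)(2540)²(3.360×10^-5) / (2π×0.171 m) = 0.54 H.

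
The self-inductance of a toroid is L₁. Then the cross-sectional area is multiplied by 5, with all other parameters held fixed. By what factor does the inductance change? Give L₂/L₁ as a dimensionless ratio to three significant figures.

For a toroid, L ∝ μᵣN²A/R.
L₂/L₁ = (5) = 5.00.

L₂/L₁ = 5.00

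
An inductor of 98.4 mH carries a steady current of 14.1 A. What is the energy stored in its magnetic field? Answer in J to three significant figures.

Stored magnetic energy: U = ½LI².
U = ½(9.840×10^-2 H)(14.1 A)² = 9.781 J.

U ≈ 9.78 J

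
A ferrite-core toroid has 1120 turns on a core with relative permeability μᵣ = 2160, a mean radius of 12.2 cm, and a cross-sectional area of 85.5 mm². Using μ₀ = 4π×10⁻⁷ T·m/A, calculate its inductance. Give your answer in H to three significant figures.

For a thin toroid, L = μ₀μᵣN²A/(2πR).
L = (4π×10⁻⁷)(2160)(1120)²(8.550×10^-5) / (2π×0.122 m) = 0.3798 H.

L ≈ 0.380 H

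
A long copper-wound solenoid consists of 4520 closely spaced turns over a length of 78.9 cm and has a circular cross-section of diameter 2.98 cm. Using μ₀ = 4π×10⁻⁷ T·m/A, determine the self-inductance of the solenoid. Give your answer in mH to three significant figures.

A = π(d/2)² = π(1.490×10^-2 m)² = 6.9746×10^-4 m².
For a long solenoid, L = μ₀N²A/ℓ.
L = (4π×10⁻⁷)(4520)²(6.9746×10^-4)/(0.789 m) = 2.270×10^-2 H.

L ≈ 22.7 mH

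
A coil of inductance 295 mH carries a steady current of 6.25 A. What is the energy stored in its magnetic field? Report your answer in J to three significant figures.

U ≈ 5.76 J

Stored magnetic energy: U = ½LI².
U = ½(0.295 H)(6.25 A)² = 5.762 J.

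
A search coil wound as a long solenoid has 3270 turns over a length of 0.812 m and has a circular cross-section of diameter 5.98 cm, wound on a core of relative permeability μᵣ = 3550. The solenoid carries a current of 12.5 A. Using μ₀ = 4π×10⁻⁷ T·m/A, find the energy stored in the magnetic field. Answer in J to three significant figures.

A = π(d/2)² = π(2.990×10^-2 m)² = 2.809×10^-3 m².
L = μ₀μᵣN²A/ℓ = (4π×10⁻⁷)(3550)(3270)²(2.809×10^-3)/(0.812) = 165 H.
U = ½LI² = ½(165)(12.5)² = 1.289×10^4 J.

U ≈ 12900 J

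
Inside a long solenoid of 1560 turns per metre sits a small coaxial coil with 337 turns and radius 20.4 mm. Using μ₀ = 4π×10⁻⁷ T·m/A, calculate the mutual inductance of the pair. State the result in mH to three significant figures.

The outer solenoid produces a uniform field B₁ = μ₀n₁I₁ across the inner coil,
so the flux linkage is N₂Φ = N₂B₁A₂ = μ₀n₁N₂A₂·I₁, giving M = μ₀n₁N₂A₂.
A₂ = πr² = π(2.040×10^-2 m)² = 1.307×10^-3 m².
M = (4π×10⁻⁷)(1560)(337)(1.307×10^-3) = 8.637×10^-4 H.

M ≈ 0.864 mH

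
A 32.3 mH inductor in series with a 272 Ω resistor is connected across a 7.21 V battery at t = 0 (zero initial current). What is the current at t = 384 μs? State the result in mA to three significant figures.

τ = L/R = 3.230×10^-2/272 = 1.187×10^-4 s; final current I_∞ = ε/R = 7.21/272 = 2.651×10^-2 A.
I(t) = I_∞(1 − e^(−t/τ)) with t/τ = 3.234.
I = (2.651×10^-2)(1 − e^(−3.234)) = 2.546×10^-2 A.

I ≈ 25.5 mA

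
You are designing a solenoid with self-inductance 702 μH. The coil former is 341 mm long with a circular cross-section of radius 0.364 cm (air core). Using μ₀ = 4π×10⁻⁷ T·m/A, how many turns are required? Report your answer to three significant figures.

N ≈ 2140 turns

A = πr² = π(3.640×10^-3 m)² = 4.162×10^-5 m².
From L = μ₀N²A/ℓ, N = √(Lℓ / (μ₀A)).
N = √[(7.020×10^-4)(0.341) / ((4π×10⁻⁷)×4.162×10^-5)] = √(4.576×10^6) ≈ 2139.3.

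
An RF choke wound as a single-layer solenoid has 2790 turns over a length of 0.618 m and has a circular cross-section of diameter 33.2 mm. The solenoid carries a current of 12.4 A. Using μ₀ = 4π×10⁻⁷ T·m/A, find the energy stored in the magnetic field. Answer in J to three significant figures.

U ≈ 1.05 J

A = π(d/2)² = π(1.660×10^-2 m)² = 8.657×10^-4 m².
L = μ₀N²A/ℓ = (4π×10⁻⁷)(2790)²(8.657×10^-4)/(0.618) = 1.370×10^-2 H.
U = ½LI² = ½(1.370×10^-2)(12.4)² = 1.053 J.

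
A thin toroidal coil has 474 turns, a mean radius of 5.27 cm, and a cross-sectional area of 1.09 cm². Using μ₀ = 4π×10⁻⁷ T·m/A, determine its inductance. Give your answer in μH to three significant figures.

For a thin toroid, L = μ₀N²A/(2πR).
L = (4π×10⁻⁷)(474)²(1.090×10^-4) / (2π×5.270×10^-2 m) = 9.294×10^-5 H.

L ≈ 92.9 μH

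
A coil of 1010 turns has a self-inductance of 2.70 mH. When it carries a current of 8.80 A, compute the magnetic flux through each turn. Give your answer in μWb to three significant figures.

Φ_B ≈ 23.5 μWb

From L = NΦ_B/I, the flux per turn is Φ_B = LI/N.
Φ_B = (2.700×10^-3 H)(8.80 A)/1010 = 2.352×10^-5 Wb.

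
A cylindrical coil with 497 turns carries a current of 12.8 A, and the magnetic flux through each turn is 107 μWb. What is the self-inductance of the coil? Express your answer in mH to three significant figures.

Self-inductance is defined by L = NΦ_B/I (flux linkage over current).
L = (497)(1.070×10^-4 Wb)/(12.8 A) = 4.1546×10^-3 H.

L ≈ 4.15 mH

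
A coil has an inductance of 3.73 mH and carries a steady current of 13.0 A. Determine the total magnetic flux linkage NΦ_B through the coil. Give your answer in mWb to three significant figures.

From L = NΦ_B/I, the flux linkage is NΦ_B = LI.
NΦ_B = (3.730×10^-3 H)(13.0 A) = 4.849×10^-2 Wb.

NΦ_B ≈ 48.5 mWb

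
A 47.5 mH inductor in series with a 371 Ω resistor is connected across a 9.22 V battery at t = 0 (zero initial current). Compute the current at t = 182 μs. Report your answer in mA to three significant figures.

τ = L/R = 4.750×10^-2/371 = 1.280×10^-4 s; final current I_∞ = ε/R = 9.22/371 = 2.485×10^-2 A.
I(t) = I_∞(1 − e^(−t/τ)) with t/τ = 1.422.
I = (2.485×10^-2)(1 − e^(−1.422)) = 1.885×10^-2 A.

I ≈ 18.9 mA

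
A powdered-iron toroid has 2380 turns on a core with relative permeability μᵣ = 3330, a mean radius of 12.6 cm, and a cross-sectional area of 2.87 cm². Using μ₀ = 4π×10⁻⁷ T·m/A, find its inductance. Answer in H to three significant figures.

L ≈ 8.59 H

For a thin toroid, L = μ₀μᵣN²A/(2πR).
L = (4π×10⁻⁷)(3330)(2380)²(2.870×10^-4) / (2π×0.126 m) = 8.593 H.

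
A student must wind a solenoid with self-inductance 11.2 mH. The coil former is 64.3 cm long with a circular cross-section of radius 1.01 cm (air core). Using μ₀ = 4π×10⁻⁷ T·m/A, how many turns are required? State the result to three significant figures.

N ≈ 4230 turns

A = πr² = π(1.010×10^-2 m)² = 3.2047×10^-4 m².
From L = μ₀N²A/ℓ, N = √(Lℓ / (μ₀A)).
N = √[(1.120×10^-2)(0.643) / ((4π×10⁻⁷)×3.2047×10^-4)] = √(1.788×10^7) ≈ 4228.8.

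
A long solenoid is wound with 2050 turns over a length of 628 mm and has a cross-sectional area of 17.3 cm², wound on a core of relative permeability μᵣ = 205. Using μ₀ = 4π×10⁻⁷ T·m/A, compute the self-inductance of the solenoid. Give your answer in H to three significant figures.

A = 17.3 cm² = 1.730×10^-3 m².
For a long solenoid, L = μ₀μᵣN²A/ℓ.
L = (4π×10⁻⁷)(205)(2050)²(1.730×10^-3)/(0.628 m) = 2.982 H.

L ≈ 2.98 H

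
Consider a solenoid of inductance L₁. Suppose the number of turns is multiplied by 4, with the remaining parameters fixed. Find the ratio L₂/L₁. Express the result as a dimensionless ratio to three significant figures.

For a solenoid, L ∝ μᵣN²A/ℓ.
L₂/L₁ = (4)^2 = 16.0.

L₂/L₁ = 16.0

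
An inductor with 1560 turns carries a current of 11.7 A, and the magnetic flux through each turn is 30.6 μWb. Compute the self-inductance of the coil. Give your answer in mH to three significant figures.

L ≈ 4.08 mH

Self-inductance is defined by L = NΦ_B/I (flux linkage over current).
L = (1560)(3.060×10^-5 Wb)/(11.7 A) = 4.080×10^-3 H.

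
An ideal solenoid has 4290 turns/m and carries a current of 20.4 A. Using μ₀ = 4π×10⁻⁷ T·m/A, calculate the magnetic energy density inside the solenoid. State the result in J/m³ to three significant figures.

B = μ₀nI = (4π×10⁻⁷)(4.290×10^3)(20.4) = 0.11 T.
u = B²/(2μ₀) = (0.11)²/(2×4π×10⁻⁷) = 4.812×10^3 J/m³.

u ≈ 4810 J/m³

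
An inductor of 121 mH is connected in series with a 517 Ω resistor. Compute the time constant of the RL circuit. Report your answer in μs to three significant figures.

τ = L/R = (0.121 H)/(517 Ω) = 2.340×10^-4 s.

τ ≈ 234 μs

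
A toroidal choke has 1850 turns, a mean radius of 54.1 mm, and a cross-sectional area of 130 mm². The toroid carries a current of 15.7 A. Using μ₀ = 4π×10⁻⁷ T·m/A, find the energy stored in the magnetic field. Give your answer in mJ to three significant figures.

L = μ₀N²A/(2πR) = (4π×10⁻⁷)(1850)²(1.300×10^-4)/(2π×5.410×10^-2) = 1.6448×10^-3 H.
U = ½LI² = ½(1.6448×10^-3)(15.7)² = 0.2027 J.

U ≈ 203 mJ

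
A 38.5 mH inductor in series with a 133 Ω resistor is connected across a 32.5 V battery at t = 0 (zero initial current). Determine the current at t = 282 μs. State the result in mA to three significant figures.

I ≈ 152 mA

τ = L/R = 3.850×10^-2/133 = 2.8947×10^-4 s; final current I_∞ = ε/R = 32.5/133 = 0.2444 A.
I(t) = I_∞(1 − e^(−t/τ)) with t/τ = 0.974.
I = (0.2444)(1 − e^(−0.974)) = 0.1521 A.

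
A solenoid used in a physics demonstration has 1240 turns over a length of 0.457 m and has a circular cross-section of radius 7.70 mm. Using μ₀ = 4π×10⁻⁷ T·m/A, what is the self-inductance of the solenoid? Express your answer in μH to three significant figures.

A = πr² = π(7.700×10^-3 m)² = 1.863×10^-4 m².
For a long solenoid, L = μ₀N²A/ℓ.
L = (4π×10⁻⁷)(1240)²(1.863×10^-4)/(0.457 m) = 7.875×10^-4 H.

L ≈ 788 μH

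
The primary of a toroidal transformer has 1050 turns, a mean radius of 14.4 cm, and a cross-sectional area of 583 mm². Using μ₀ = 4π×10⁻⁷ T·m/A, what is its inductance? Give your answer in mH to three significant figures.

For a thin toroid, L = μ₀N²A/(2πR).
L = (4π×10⁻⁷)(1050)²(5.830×10^-4) / (2π×0.144 m) = 8.927×10^-4 H.

L ≈ 0.893 mH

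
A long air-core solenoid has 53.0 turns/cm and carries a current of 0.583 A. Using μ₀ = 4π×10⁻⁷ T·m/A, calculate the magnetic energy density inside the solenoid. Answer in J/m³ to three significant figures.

u ≈ 6.00 J/m³

B = μ₀nI = (4π×10⁻⁷)(5.300×10^3)(0.583) = 3.883×10^-3 T.
u = B²/(2μ₀) = (3.883×10^-3)²/(2×4π×10⁻⁷) = 5.999 J/m³.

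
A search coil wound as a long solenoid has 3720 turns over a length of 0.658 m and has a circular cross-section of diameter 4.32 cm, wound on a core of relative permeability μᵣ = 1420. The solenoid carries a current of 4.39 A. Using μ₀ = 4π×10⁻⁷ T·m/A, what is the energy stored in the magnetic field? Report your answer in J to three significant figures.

U ≈ 530 J

A = π(d/2)² = π(2.160×10^-2 m)² = 1.466×10^-3 m².
L = μ₀μᵣN²A/ℓ = (4π×10⁻⁷)(1420)(3720)²(1.466×10^-3)/(0.658) = 55.01 H.
U = ½LI² = ½(55.01)(4.39)² = 530 J.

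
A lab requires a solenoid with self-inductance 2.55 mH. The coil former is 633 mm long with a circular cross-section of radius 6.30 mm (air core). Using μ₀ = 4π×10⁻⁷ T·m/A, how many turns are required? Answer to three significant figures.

A = πr² = π(6.300×10^-3 m)² = 1.247×10^-4 m².
From L = μ₀N²A/ℓ, N = √(Lℓ / (μ₀A)).
N = √[(2.550×10^-3)(0.633) / ((4π×10⁻⁷)×1.247×10^-4)] = √(1.030×10^7) ≈ 3209.6.

N ≈ 3210 turns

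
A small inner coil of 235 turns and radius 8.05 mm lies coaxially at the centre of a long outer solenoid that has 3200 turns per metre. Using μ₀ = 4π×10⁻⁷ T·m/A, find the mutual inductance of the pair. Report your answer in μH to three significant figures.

The outer solenoid produces a uniform field B₁ = μ₀n₁I₁ across the inner coil,
so the flux linkage is N₂Φ = N₂B₁A₂ = μ₀n₁N₂A₂·I₁, giving M = μ₀n₁N₂A₂.
A₂ = πr² = π(8.050×10^-3 m)² = 2.036×10^-4 m².
M = (4π×10⁻⁷)(3200)(235)(2.036×10^-4) = 1.924×10^-4 H.

M ≈ 192 μH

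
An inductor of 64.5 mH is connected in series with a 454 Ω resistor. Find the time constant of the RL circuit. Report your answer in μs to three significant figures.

τ = L/R = (6.450×10^-2 H)/(454 Ω) = 1.421×10^-4 s.

τ ≈ 142 μs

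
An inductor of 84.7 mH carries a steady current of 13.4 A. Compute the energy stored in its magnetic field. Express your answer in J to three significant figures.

U ≈ 7.60 J

Stored magnetic energy: U = ½LI².
U = ½(8.470×10^-2 H)(13.4 A)² = 7.604 J.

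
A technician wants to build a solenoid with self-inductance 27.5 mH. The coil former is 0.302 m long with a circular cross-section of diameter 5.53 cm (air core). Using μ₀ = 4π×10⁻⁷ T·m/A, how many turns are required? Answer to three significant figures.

N ≈ 1660 turns

A = π(d/2)² = π(2.765×10^-2 m)² = 2.402×10^-3 m².
From L = μ₀N²A/ℓ, N = √(Lℓ / (μ₀A)).
N = √[(2.750×10^-2)(0.302) / ((4π×10⁻⁷)×2.402×10^-3)] = √(2.752×10^6) ≈ 1658.8.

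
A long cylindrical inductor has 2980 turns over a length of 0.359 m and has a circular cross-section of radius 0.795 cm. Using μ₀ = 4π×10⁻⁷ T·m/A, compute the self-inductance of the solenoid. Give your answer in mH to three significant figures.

A = πr² = π(7.950×10^-3 m)² = 1.986×10^-4 m².
For a long solenoid, L = μ₀N²A/ℓ.
L = (4π×10⁻⁷)(2980)²(1.986×10^-4)/(0.359 m) = 6.172×10^-3 H.

L ≈ 6.17 mH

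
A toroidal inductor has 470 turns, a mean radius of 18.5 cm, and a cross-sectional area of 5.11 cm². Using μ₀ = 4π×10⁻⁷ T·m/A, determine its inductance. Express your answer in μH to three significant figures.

L ≈ 122 μH

For a thin toroid, L = μ₀N²A/(2πR).
L = (4π×10⁻⁷)(470)²(5.110×10^-4) / (2π×0.185 m) = 1.220×10^-4 H.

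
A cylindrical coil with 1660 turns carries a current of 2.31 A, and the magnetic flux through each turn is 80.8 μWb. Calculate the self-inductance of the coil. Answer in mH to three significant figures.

L ≈ 58.1 mH

Self-inductance is defined by L = NΦ_B/I (flux linkage over current).
L = (1660)(8.080×10^-5 Wb)/(2.31 A) = 5.806×10^-2 H.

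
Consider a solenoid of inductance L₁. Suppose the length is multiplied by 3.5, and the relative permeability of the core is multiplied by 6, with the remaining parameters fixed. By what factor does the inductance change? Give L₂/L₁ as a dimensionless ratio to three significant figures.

L₂/L₁ = 1.71

For a solenoid, L ∝ μᵣN²A/ℓ.
L₂/L₁ = (3.5)^-1 × (6) = 1.71.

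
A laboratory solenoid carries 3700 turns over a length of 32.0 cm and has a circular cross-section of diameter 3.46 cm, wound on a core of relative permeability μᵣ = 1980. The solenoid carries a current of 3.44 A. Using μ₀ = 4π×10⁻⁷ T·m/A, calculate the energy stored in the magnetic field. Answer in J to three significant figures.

U ≈ 592 J

A = π(d/2)² = π(1.730×10^-2 m)² = 9.402×10^-4 m².
L = μ₀μᵣN²A/ℓ = (4π×10⁻⁷)(1980)(3700)²(9.402×10^-4)/(0.32) = 100.1 H.
U = ½LI² = ½(100.1)(3.44)² = 592.2 J.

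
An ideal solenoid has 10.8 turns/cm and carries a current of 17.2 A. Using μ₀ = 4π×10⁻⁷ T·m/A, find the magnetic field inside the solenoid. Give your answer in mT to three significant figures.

B ≈ 23.3 mT

Inside a long solenoid, B = μ₀nI.
B = (4π×10⁻⁷)(1.080×10^3 m⁻¹)(17.2 A) = 2.334×10^-2 T.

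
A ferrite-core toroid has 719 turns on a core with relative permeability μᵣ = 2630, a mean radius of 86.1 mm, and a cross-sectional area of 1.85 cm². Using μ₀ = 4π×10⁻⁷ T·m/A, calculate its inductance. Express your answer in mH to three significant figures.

L ≈ 584 mH

For a thin toroid, L = μ₀μᵣN²A/(2πR).
L = (4π×10⁻⁷)(2630)(719)²(1.850×10^-4) / (2π×8.610×10^-2 m) = 0.5843 H.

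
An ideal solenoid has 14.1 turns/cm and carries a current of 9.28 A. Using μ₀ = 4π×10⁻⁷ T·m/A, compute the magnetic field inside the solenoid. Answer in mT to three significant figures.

B ≈ 16.4 mT

Inside a long solenoid, B = μ₀nI.
B = (4π×10⁻⁷)(1.410×10^3 m⁻¹)(9.28 A) = 1.644×10^-2 T.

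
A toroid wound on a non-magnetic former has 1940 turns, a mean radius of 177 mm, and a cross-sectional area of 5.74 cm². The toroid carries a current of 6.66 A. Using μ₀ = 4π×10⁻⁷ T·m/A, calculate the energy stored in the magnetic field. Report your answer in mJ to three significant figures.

L = μ₀N²A/(2πR) = (4π×10⁻⁷)(1940)²(5.740×10^-4)/(2π×0.177) = 2.441×10^-3 H.
U = ½LI² = ½(2.441×10^-3)(6.66)² = 5.414×10^-2 J.

U ≈ 54.1 mJ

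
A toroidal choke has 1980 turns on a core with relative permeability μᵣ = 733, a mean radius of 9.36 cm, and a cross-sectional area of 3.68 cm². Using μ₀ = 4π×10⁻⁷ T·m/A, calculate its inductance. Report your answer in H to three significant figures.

L ≈ 2.26 H

For a thin toroid, L = μ₀μᵣN²A/(2πR).
L = (4π×10⁻⁷)(733)(1980)²(3.680×10^-4) / (2π×9.360×10^-2 m) = 2.26 H.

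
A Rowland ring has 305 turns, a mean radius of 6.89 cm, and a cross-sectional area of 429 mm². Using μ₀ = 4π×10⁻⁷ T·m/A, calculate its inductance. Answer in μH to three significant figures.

L ≈ 116 μH

For a thin toroid, L = μ₀N²A/(2πR).
L = (4π×10⁻⁷)(305)²(4.290×10^-4) / (2π×6.890×10^-2 m) = 1.158×10^-4 H.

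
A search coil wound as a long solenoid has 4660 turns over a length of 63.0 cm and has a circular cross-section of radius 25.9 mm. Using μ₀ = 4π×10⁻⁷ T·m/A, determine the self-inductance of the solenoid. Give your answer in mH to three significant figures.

L ≈ 91.3 mH

A = πr² = π(2.590×10^-2 m)² = 2.107×10^-3 m².
For a long solenoid, L = μ₀N²A/ℓ.
L = (4π×10⁻⁷)(4660)²(2.107×10^-3)/(0.63 m) = 9.128×10^-2 H.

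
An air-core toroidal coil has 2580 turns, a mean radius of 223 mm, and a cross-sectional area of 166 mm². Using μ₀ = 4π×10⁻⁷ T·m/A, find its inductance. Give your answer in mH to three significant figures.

L ≈ 0.991 mH

For a thin toroid, L = μ₀N²A/(2πR).
L = (4π×10⁻⁷)(2580)²(1.660×10^-4) / (2π×0.223 m) = 9.910×10^-4 H.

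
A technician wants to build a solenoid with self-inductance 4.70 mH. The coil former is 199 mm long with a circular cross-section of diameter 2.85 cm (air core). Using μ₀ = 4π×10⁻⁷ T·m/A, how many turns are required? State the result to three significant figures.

N ≈ 1080 turns

A = π(d/2)² = π(1.425×10^-2 m)² = 6.379×10^-4 m².
From L = μ₀N²A/ℓ, N = √(Lℓ / (μ₀A)).
N = √[(4.700×10^-3)(0.199) / ((4π×10⁻⁷)×6.379×10^-4)] = √(1.167×10^6) ≈ 1080.1.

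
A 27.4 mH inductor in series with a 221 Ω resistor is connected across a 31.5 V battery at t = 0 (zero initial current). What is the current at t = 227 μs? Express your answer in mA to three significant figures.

I ≈ 120 mA

τ = L/R = 2.740×10^-2/221 = 1.240×10^-4 s; final current I_∞ = ε/R = 31.5/221 = 0.1425 A.
I(t) = I_∞(1 − e^(−t/τ)) with t/τ = 1.831.
I = (0.1425)(1 − e^(−1.831)) = 0.1197 A.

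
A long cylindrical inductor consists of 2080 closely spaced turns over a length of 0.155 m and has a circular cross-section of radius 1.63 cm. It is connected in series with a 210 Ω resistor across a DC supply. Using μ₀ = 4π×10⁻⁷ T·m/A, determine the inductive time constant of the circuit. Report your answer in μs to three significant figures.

τ ≈ 139 μs

A = πr² = π(1.630×10^-2 m)² = 8.347×10^-4 m².
L = μ₀N²A/ℓ = (4π×10⁻⁷)(2080)²(8.347×10^-4)/(0.155) = 2.928×10^-2 H.
τ = L/R = (2.928×10^-2)/(210) = 1.394×10^-4 s.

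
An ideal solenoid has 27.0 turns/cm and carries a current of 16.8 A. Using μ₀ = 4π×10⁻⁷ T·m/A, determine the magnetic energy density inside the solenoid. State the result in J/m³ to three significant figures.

B = μ₀nI = (4π×10⁻⁷)(2.700×10^3)(16.8) = 5.700×10^-2 T.
u = B²/(2μ₀) = (5.700×10^-2)²/(2×4π×10⁻⁷) = 1.293×10^3 J/m³.

u ≈ 1290 J/m³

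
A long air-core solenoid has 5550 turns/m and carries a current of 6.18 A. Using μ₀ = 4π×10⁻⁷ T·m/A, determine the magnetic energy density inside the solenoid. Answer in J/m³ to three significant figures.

B = μ₀nI = (4π×10⁻⁷)(5.550×10^3)(6.18) = 4.310×10^-2 T.
u = B²/(2μ₀) = (4.310×10^-2)²/(2×4π×10⁻⁷) = 739.2 J/m³.

u ≈ 739 J/m³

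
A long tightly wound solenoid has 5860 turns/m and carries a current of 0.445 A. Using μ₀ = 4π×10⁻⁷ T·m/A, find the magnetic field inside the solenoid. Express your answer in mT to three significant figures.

B ≈ 3.28 mT

Inside a long solenoid, B = μ₀nI.
B = (4π×10⁻⁷)(5.860×10^3 m⁻¹)(0.445 A) = 3.277×10^-3 T.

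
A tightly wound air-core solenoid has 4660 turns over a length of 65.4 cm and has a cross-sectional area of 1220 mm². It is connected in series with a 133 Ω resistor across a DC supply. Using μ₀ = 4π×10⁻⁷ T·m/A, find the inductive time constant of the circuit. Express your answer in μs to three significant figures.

τ ≈ 383 μs

A = 1220 mm² = 1.220×10^-3 m².
L = μ₀N²A/ℓ = (4π×10⁻⁷)(4660)²(1.220×10^-3)/(0.654) = 5.091×10^-2 H.
τ = L/R = (5.091×10^-2)/(133) = 3.827×10^-4 s.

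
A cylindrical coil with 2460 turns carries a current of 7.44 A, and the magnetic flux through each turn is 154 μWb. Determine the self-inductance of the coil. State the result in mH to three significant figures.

Self-inductance is defined by L = NΦ_B/I (flux linkage over current).
L = (2460)(1.540×10^-4 Wb)/(7.44 A) = 5.092×10^-2 H.

L ≈ 50.9 mH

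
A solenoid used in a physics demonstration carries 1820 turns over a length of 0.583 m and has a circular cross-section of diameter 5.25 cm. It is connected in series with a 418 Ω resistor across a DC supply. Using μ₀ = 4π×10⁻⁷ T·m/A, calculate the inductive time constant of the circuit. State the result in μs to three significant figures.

A = π(d/2)² = π(2.625×10^-2 m)² = 2.1648×10^-3 m².
L = μ₀N²A/ℓ = (4π×10⁻⁷)(1820)²(2.1648×10^-3)/(0.583) = 1.546×10^-2 H.
τ = L/R = (1.546×10^-2)/(418) = 3.698×10^-5 s.

τ ≈ 37.0 μs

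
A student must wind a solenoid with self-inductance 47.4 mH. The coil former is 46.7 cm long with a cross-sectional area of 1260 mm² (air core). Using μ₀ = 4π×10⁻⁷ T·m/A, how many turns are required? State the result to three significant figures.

A = 1260 mm² = 1.260×10^-3 m².
From L = μ₀N²A/ℓ, N = √(Lℓ / (μ₀A)).
N = √[(4.740×10^-2)(0.467) / ((4π×10⁻⁷)×1.260×10^-3)] = √(1.398×10^7) ≈ 3739.0.

N ≈ 3740 turns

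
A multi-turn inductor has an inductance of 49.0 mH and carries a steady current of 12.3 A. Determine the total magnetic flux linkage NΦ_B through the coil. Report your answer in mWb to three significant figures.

From L = NΦ_B/I, the flux linkage is NΦ_B = LI.
NΦ_B = (4.900×10^-2 H)(12.3 A) = 0.6027 Wb.

NΦ_B ≈ 603 mWb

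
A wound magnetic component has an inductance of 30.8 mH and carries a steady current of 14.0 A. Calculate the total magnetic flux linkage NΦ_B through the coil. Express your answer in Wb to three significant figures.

NΦ_B ≈ 0.431 Wb

From L = NΦ_B/I, the flux linkage is NΦ_B = LI.
NΦ_B = (3.080×10^-2 H)(14.0 A) = 0.4312 Wb.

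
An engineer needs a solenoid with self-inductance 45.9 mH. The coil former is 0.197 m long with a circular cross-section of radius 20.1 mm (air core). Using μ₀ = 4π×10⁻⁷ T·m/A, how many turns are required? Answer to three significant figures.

N ≈ 2380 turns

A = πr² = π(2.010×10^-2 m)² = 1.269×10^-3 m².
From L = μ₀N²A/ℓ, N = √(Lℓ / (μ₀A)).
N = √[(4.590×10^-2)(0.197) / ((4π×10⁻⁷)×1.269×10^-3)] = √(5.669×10^6) ≈ 2381.0.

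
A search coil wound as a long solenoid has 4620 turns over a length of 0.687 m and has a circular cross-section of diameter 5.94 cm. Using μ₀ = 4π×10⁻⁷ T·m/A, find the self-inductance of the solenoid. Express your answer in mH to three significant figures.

L ≈ 108 mH

A = π(d/2)² = π(2.970×10^-2 m)² = 2.771×10^-3 m².
For a long solenoid, L = μ₀N²A/ℓ.
L = (4π×10⁻⁷)(4620)²(2.771×10^-3)/(0.687 m) = 0.1082 H.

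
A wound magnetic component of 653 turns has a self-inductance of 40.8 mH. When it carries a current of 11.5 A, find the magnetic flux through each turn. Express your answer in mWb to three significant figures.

From L = NΦ_B/I, the flux per turn is Φ_B = LI/N.
Φ_B = (4.080×10^-2 H)(11.5 A)/653 = 7.185×10^-4 Wb.

Φ_B ≈ 0.719 mWb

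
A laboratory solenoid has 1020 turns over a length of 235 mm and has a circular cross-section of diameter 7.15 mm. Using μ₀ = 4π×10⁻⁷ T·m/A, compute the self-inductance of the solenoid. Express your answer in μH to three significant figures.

A = π(d/2)² = π(3.575×10^-3 m)² = 4.015×10^-5 m².
For a long solenoid, L = μ₀N²A/ℓ.
L = (4π×10⁻⁷)(1020)²(4.015×10^-5)/(0.235 m) = 2.234×10^-4 H.

L ≈ 223 μH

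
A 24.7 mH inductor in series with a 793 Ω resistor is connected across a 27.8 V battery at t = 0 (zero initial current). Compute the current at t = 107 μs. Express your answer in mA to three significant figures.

I ≈ 33.9 mA

τ = L/R = 2.470×10^-2/793 = 3.1148×10^-5 s; final current I_∞ = ε/R = 27.8/793 = 3.506×10^-2 A.
I(t) = I_∞(1 − e^(−t/τ)) with t/τ = 3.435.
I = (3.506×10^-2)(1 − e^(−3.435)) = 3.393×10^-2 A.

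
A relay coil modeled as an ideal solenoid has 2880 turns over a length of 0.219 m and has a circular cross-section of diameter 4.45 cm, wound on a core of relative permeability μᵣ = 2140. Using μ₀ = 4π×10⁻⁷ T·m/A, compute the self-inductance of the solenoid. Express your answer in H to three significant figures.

A = π(d/2)² = π(2.225×10^-2 m)² = 1.555×10^-3 m².
For a long solenoid, L = μ₀μᵣN²A/ℓ.
L = (4π×10⁻⁷)(2140)(2880)²(1.555×10^-3)/(0.219 m) = 158.4 H.

L ≈ 158 H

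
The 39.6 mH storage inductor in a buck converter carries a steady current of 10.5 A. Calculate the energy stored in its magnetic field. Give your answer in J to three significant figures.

Stored magnetic energy: U = ½LI².
U = ½(3.960×10^-2 H)(10.5 A)² = 2.183 J.

U ≈ 2.18 J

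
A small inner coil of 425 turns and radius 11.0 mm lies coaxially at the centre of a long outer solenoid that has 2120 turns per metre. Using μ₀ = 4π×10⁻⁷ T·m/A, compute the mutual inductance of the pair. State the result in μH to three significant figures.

M ≈ 430 μH

The outer solenoid produces a uniform field B₁ = μ₀n₁I₁ across the inner coil,
so the flux linkage is N₂Φ = N₂B₁A₂ = μ₀n₁N₂A₂·I₁, giving M = μ₀n₁N₂A₂.
A₂ = πr² = π(1.100×10^-2 m)² = 3.801×10^-4 m².
M = (4π×10⁻⁷)(2120)(425)(3.801×10^-4) = 4.304×10^-4 H.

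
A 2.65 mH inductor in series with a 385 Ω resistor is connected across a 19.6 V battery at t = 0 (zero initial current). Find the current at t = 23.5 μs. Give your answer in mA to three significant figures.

I ≈ 49.2 mA

τ = L/R = 2.650×10^-3/385 = 6.883×10^-6 s; final current I_∞ = ε/R = 19.6/385 = 5.091×10^-2 A.
I(t) = I_∞(1 − e^(−t/τ)) with t/τ = 3.414.
I = (5.091×10^-2)(1 − e^(−3.414)) = 4.923×10^-2 A.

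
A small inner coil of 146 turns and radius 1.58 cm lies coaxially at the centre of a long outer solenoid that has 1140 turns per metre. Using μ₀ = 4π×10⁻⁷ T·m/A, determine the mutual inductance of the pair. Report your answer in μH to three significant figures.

The outer solenoid produces a uniform field B₁ = μ₀n₁I₁ across the inner coil,
so the flux linkage is N₂Φ = N₂B₁A₂ = μ₀n₁N₂A₂·I₁, giving M = μ₀n₁N₂A₂.
A₂ = πr² = π(1.580×10^-2 m)² = 7.843×10^-4 m².
M = (4π×10⁻⁷)(1140)(146)(7.843×10^-4) = 1.640×10^-4 H.

M ≈ 164 μH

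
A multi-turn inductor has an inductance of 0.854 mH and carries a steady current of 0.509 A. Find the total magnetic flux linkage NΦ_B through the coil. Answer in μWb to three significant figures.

From L = NΦ_B/I, the flux linkage is NΦ_B = LI.
NΦ_B = (8.540×10^-4 H)(0.509 A) = 4.347×10^-4 Wb.

NΦ_B ≈ 435 μWb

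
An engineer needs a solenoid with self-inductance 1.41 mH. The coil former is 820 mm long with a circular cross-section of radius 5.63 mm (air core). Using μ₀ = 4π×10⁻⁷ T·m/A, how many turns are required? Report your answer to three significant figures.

A = πr² = π(5.630×10^-3 m)² = 9.958×10^-5 m².
From L = μ₀N²A/ℓ, N = √(Lℓ / (μ₀A)).
N = √[(1.410×10^-3)(0.82) / ((4π×10⁻⁷)×9.958×10^-5)] = √(9.240×10^6) ≈ 3039.7.

N ≈ 3040 turns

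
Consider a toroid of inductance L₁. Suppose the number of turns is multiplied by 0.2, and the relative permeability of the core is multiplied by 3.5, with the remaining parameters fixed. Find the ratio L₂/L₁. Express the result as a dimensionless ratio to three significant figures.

L₂/L₁ = 0.140

For a toroid, L ∝ μᵣN²A/R.
L₂/L₁ = (0.2)^2 × (3.5) = 0.140.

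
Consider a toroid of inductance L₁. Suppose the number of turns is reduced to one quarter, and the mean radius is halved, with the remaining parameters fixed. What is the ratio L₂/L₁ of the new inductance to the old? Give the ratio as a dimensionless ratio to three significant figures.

L₂/L₁ = 0.125

For a toroid, L ∝ μᵣN²A/R.
L₂/L₁ = (0.25)^2 × (0.5)^-1 = 0.125.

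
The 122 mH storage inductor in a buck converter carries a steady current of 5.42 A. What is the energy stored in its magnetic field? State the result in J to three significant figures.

U ≈ 1.79 J

Stored magnetic energy: U = ½LI².
U = ½(0.122 H)(5.42 A)² = 1.792 J.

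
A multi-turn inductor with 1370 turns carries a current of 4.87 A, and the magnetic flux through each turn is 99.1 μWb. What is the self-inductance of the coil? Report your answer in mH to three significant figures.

L ≈ 27.9 mH

Self-inductance is defined by L = NΦ_B/I (flux linkage over current).
L = (1370)(9.910×10^-5 Wb)/(4.87 A) = 2.788×10^-2 H.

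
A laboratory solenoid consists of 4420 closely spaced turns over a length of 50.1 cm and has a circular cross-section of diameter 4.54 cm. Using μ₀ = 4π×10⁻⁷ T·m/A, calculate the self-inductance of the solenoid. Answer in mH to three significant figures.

L ≈ 79.3 mH

A = π(d/2)² = π(2.270×10^-2 m)² = 1.619×10^-3 m².
For a long solenoid, L = μ₀N²A/ℓ.
L = (4π×10⁻⁷)(4420)²(1.619×10^-3)/(0.501 m) = 7.933×10^-2 H.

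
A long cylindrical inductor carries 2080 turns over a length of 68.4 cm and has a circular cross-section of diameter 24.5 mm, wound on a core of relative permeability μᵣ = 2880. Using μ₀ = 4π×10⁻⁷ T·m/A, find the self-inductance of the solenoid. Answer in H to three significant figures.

A = π(d/2)² = π(1.225×10^-2 m)² = 4.714×10^-4 m².
For a long solenoid, L = μ₀μᵣN²A/ℓ.
L = (4π×10⁻⁷)(2880)(2080)²(4.714×10^-4)/(0.684 m) = 10.79 H.

L ≈ 10.8 H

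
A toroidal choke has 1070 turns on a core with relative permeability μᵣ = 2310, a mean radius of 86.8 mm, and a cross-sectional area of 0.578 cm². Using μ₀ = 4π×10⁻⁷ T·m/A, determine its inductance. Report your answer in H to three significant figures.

L ≈ 0.352 H

For a thin toroid, L = μ₀μᵣN²A/(2πR).
L = (4π×10⁻⁷)(2310)(1070)²(5.780×10^-5) / (2π×8.680×10^-2 m) = 0.3522 H.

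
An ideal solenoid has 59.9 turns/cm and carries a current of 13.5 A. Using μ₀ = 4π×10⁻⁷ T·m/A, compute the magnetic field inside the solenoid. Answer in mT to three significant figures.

B ≈ 102 mT

Inside a long solenoid, B = μ₀nI.
B = (4π×10⁻⁷)(5.990×10^3 m⁻¹)(13.5 A) = 0.1016 T.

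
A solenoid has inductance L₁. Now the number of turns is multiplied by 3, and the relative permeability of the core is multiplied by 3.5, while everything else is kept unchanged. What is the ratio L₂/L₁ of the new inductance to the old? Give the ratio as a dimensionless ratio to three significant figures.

L₂/L₁ = 31.5

For a solenoid, L ∝ μᵣN²A/ℓ.
L₂/L₁ = (3)^2 × (3.5) = 31.5.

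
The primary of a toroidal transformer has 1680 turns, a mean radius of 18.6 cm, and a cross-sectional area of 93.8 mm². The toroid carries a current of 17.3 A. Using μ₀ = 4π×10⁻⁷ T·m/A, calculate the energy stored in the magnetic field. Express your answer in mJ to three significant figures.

U ≈ 42.6 mJ

L = μ₀N²A/(2πR) = (4π×10⁻⁷)(1680)²(9.380×10^-5)/(2π×0.186) = 2.847×10^-4 H.
U = ½LI² = ½(2.847×10^-4)(17.3)² = 4.260×10^-2 J.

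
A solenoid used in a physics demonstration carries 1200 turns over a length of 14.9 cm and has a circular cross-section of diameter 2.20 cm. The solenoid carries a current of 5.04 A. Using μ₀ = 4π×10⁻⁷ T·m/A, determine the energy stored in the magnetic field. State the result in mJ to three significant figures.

A = π(d/2)² = π(1.100×10^-2 m)² = 3.801×10^-4 m².
L = μ₀N²A/ℓ = (4π×10⁻⁷)(1200)²(3.801×10^-4)/(0.149) = 4.617×10^-3 H.
U = ½LI² = ½(4.617×10^-3)(5.04)² = 5.863×10^-2 J.

U ≈ 58.6 mJ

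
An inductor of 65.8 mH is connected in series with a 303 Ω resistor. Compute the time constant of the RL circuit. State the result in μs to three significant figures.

τ = L/R = (6.580×10^-2 H)/(303 Ω) = 2.172×10^-4 s.

τ ≈ 217 μs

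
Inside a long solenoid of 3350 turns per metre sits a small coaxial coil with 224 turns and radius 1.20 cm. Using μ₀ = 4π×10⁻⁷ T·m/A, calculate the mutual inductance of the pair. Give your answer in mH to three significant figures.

M ≈ 0.427 mH

The outer solenoid produces a uniform field B₁ = μ₀n₁I₁ across the inner coil,
so the flux linkage is N₂Φ = N₂B₁A₂ = μ₀n₁N₂A₂·I₁, giving M = μ₀n₁N₂A₂.
A₂ = πr² = π(1.200×10^-2 m)² = 4.524×10^-4 m².
M = (4π×10⁻⁷)(3350)(224)(4.524×10^-4) = 4.266×10^-4 H.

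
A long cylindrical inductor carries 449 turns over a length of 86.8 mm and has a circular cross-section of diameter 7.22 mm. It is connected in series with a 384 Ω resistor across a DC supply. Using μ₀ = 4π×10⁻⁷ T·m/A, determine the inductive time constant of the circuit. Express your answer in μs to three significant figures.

τ ≈ 0.311 μs

A = π(d/2)² = π(3.610×10^-3 m)² = 4.094×10^-5 m².
L = μ₀N²A/ℓ = (4π×10⁻⁷)(449)²(4.094×10^-5)/(8.680×10^-2) = 1.1949×10^-4 H.
τ = L/R = (1.1949×10^-4)/(384) = 3.112×10^-7 s.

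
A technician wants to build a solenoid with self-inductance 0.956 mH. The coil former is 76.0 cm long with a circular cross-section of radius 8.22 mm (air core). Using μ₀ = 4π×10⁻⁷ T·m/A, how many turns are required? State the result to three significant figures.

N ≈ 1650 turns

A = πr² = π(8.220×10^-3 m)² = 2.123×10^-4 m².
From L = μ₀N²A/ℓ, N = √(Lℓ / (μ₀A)).
N = √[(9.560×10^-4)(0.76) / ((4π×10⁻⁷)×2.123×10^-4)] = √(2.724×10^6) ≈ 1650.4.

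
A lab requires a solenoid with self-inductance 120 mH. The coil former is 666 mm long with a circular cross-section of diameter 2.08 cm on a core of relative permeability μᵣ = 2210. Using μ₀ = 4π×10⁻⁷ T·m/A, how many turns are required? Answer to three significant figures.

A = π(d/2)² = π(1.040×10^-2 m)² = 3.398×10^-4 m².
From L = μ₀μᵣN²A/ℓ, N = √(Lℓ / (μ₀μᵣA)).
N = √[(0.12)(0.666) / ((4π×10⁻⁷)(2210)×3.398×10^-4)] = √(8.469×10^4) ≈ 291.0.

N ≈ 291 turns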